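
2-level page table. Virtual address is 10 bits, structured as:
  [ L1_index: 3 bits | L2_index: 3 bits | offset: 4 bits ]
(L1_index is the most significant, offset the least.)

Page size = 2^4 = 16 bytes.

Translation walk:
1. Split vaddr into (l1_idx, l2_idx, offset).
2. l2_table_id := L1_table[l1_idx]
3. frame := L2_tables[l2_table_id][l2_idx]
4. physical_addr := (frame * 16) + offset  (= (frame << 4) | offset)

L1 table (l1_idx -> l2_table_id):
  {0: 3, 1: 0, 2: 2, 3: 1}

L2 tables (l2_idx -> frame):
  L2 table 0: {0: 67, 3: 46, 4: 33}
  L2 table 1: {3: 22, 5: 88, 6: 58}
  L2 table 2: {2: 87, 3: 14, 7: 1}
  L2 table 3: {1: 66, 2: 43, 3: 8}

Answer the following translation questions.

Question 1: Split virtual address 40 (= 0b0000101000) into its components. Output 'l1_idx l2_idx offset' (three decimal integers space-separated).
vaddr = 40 = 0b0000101000
  top 3 bits -> l1_idx = 0
  next 3 bits -> l2_idx = 2
  bottom 4 bits -> offset = 8

Answer: 0 2 8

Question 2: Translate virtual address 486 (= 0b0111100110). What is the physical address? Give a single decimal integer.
Answer: 934

Derivation:
vaddr = 486 = 0b0111100110
Split: l1_idx=3, l2_idx=6, offset=6
L1[3] = 1
L2[1][6] = 58
paddr = 58 * 16 + 6 = 934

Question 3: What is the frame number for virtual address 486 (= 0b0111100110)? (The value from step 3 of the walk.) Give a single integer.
vaddr = 486: l1_idx=3, l2_idx=6
L1[3] = 1; L2[1][6] = 58

Answer: 58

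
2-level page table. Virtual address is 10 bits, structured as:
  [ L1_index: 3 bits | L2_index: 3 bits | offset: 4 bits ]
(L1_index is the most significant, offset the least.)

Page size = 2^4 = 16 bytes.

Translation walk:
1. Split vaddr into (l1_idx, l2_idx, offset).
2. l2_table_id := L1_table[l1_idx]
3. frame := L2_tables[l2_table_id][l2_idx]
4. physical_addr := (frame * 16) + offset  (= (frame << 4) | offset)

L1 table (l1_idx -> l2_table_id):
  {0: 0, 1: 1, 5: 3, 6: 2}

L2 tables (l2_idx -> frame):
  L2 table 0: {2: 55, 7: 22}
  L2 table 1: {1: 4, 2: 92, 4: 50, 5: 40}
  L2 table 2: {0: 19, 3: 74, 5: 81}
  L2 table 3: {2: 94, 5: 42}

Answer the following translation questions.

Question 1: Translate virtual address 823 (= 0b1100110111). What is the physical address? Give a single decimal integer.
vaddr = 823 = 0b1100110111
Split: l1_idx=6, l2_idx=3, offset=7
L1[6] = 2
L2[2][3] = 74
paddr = 74 * 16 + 7 = 1191

Answer: 1191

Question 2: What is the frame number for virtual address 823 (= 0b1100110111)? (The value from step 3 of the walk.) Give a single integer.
vaddr = 823: l1_idx=6, l2_idx=3
L1[6] = 2; L2[2][3] = 74

Answer: 74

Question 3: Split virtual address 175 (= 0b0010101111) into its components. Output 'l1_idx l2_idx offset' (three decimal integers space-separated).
Answer: 1 2 15

Derivation:
vaddr = 175 = 0b0010101111
  top 3 bits -> l1_idx = 1
  next 3 bits -> l2_idx = 2
  bottom 4 bits -> offset = 15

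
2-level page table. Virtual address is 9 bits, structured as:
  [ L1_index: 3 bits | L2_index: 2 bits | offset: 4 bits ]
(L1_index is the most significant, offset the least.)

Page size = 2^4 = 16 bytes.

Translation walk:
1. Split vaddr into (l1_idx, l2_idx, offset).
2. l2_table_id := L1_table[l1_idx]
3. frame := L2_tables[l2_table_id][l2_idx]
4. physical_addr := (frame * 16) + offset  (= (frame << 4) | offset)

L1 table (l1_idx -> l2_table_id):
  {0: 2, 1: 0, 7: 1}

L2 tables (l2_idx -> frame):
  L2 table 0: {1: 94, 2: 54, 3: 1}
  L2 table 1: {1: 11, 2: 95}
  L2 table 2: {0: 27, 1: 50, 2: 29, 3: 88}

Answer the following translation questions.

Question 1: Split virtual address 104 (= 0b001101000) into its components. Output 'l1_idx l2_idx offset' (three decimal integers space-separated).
vaddr = 104 = 0b001101000
  top 3 bits -> l1_idx = 1
  next 2 bits -> l2_idx = 2
  bottom 4 bits -> offset = 8

Answer: 1 2 8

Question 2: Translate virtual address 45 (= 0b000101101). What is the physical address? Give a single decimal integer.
vaddr = 45 = 0b000101101
Split: l1_idx=0, l2_idx=2, offset=13
L1[0] = 2
L2[2][2] = 29
paddr = 29 * 16 + 13 = 477

Answer: 477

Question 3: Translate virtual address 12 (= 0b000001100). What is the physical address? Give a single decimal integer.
vaddr = 12 = 0b000001100
Split: l1_idx=0, l2_idx=0, offset=12
L1[0] = 2
L2[2][0] = 27
paddr = 27 * 16 + 12 = 444

Answer: 444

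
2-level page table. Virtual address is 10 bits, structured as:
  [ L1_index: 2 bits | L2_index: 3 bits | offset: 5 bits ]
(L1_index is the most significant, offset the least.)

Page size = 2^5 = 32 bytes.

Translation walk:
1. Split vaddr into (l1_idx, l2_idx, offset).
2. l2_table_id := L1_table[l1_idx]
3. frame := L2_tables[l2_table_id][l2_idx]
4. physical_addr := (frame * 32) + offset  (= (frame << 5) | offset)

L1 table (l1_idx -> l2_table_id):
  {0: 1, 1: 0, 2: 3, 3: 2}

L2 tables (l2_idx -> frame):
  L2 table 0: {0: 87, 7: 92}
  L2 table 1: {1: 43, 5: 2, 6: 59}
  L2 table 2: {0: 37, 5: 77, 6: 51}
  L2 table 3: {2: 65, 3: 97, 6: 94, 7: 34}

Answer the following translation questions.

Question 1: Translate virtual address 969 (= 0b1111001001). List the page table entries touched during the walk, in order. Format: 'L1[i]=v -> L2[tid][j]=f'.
Answer: L1[3]=2 -> L2[2][6]=51

Derivation:
vaddr = 969 = 0b1111001001
Split: l1_idx=3, l2_idx=6, offset=9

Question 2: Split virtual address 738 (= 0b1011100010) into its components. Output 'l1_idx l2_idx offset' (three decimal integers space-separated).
vaddr = 738 = 0b1011100010
  top 2 bits -> l1_idx = 2
  next 3 bits -> l2_idx = 7
  bottom 5 bits -> offset = 2

Answer: 2 7 2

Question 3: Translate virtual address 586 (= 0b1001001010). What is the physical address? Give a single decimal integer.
Answer: 2090

Derivation:
vaddr = 586 = 0b1001001010
Split: l1_idx=2, l2_idx=2, offset=10
L1[2] = 3
L2[3][2] = 65
paddr = 65 * 32 + 10 = 2090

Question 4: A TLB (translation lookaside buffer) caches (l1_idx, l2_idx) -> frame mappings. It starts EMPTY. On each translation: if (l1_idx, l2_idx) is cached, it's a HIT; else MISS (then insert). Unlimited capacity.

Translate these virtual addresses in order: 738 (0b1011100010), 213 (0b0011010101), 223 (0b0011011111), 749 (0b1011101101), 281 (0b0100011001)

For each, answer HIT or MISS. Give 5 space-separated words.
vaddr=738: (2,7) not in TLB -> MISS, insert
vaddr=213: (0,6) not in TLB -> MISS, insert
vaddr=223: (0,6) in TLB -> HIT
vaddr=749: (2,7) in TLB -> HIT
vaddr=281: (1,0) not in TLB -> MISS, insert

Answer: MISS MISS HIT HIT MISS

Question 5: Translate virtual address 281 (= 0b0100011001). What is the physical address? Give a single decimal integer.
vaddr = 281 = 0b0100011001
Split: l1_idx=1, l2_idx=0, offset=25
L1[1] = 0
L2[0][0] = 87
paddr = 87 * 32 + 25 = 2809

Answer: 2809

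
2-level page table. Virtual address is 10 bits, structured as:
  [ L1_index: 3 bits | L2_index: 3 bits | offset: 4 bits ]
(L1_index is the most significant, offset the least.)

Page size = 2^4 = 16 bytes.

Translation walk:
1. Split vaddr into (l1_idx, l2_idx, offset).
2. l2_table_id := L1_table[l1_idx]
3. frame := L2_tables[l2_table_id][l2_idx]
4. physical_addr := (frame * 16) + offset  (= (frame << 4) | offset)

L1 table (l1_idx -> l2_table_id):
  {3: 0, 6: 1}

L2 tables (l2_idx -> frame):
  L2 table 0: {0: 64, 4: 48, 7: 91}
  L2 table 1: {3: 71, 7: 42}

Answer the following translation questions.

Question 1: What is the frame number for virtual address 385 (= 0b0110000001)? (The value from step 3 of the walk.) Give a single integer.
vaddr = 385: l1_idx=3, l2_idx=0
L1[3] = 0; L2[0][0] = 64

Answer: 64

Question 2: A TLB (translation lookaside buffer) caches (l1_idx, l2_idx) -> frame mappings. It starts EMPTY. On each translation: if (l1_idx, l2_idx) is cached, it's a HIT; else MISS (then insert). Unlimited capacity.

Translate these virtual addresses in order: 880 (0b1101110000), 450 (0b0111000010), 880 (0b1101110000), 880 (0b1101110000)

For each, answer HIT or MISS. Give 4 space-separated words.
vaddr=880: (6,7) not in TLB -> MISS, insert
vaddr=450: (3,4) not in TLB -> MISS, insert
vaddr=880: (6,7) in TLB -> HIT
vaddr=880: (6,7) in TLB -> HIT

Answer: MISS MISS HIT HIT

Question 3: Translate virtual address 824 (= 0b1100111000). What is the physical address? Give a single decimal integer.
Answer: 1144

Derivation:
vaddr = 824 = 0b1100111000
Split: l1_idx=6, l2_idx=3, offset=8
L1[6] = 1
L2[1][3] = 71
paddr = 71 * 16 + 8 = 1144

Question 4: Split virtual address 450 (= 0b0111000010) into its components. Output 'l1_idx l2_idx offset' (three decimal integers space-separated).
Answer: 3 4 2

Derivation:
vaddr = 450 = 0b0111000010
  top 3 bits -> l1_idx = 3
  next 3 bits -> l2_idx = 4
  bottom 4 bits -> offset = 2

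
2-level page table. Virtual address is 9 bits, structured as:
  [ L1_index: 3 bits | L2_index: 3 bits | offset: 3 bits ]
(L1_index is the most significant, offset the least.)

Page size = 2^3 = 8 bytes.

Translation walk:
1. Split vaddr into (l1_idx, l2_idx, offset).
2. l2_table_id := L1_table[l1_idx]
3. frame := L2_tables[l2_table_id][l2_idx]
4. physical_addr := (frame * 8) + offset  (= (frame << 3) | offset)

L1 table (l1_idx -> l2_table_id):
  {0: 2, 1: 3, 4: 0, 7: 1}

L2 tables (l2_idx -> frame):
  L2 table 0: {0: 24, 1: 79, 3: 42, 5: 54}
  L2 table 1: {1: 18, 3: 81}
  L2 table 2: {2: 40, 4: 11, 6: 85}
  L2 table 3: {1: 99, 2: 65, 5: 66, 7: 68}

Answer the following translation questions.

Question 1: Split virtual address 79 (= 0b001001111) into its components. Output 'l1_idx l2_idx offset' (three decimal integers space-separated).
vaddr = 79 = 0b001001111
  top 3 bits -> l1_idx = 1
  next 3 bits -> l2_idx = 1
  bottom 3 bits -> offset = 7

Answer: 1 1 7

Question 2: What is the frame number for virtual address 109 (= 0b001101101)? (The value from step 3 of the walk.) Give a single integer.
Answer: 66

Derivation:
vaddr = 109: l1_idx=1, l2_idx=5
L1[1] = 3; L2[3][5] = 66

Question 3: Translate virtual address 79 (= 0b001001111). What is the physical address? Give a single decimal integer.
vaddr = 79 = 0b001001111
Split: l1_idx=1, l2_idx=1, offset=7
L1[1] = 3
L2[3][1] = 99
paddr = 99 * 8 + 7 = 799

Answer: 799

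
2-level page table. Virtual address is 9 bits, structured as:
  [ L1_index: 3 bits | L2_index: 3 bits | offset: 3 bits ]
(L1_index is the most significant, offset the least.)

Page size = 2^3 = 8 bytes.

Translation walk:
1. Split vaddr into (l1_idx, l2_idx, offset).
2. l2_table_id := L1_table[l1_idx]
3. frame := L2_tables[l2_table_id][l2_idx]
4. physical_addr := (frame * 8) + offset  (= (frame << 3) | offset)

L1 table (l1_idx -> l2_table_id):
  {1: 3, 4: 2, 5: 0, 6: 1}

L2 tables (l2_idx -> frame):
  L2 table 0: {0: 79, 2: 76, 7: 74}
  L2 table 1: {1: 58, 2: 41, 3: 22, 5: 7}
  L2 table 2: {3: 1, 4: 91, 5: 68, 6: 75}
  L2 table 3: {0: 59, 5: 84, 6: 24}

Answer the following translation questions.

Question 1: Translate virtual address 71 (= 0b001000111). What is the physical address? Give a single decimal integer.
vaddr = 71 = 0b001000111
Split: l1_idx=1, l2_idx=0, offset=7
L1[1] = 3
L2[3][0] = 59
paddr = 59 * 8 + 7 = 479

Answer: 479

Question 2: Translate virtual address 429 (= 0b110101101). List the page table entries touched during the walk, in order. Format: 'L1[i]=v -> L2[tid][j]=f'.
Answer: L1[6]=1 -> L2[1][5]=7

Derivation:
vaddr = 429 = 0b110101101
Split: l1_idx=6, l2_idx=5, offset=5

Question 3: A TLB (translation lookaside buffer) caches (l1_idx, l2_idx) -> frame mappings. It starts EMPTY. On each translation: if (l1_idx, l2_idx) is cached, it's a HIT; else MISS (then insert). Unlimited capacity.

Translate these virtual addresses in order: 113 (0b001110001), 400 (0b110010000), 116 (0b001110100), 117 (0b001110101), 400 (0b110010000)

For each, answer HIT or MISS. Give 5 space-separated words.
Answer: MISS MISS HIT HIT HIT

Derivation:
vaddr=113: (1,6) not in TLB -> MISS, insert
vaddr=400: (6,2) not in TLB -> MISS, insert
vaddr=116: (1,6) in TLB -> HIT
vaddr=117: (1,6) in TLB -> HIT
vaddr=400: (6,2) in TLB -> HIT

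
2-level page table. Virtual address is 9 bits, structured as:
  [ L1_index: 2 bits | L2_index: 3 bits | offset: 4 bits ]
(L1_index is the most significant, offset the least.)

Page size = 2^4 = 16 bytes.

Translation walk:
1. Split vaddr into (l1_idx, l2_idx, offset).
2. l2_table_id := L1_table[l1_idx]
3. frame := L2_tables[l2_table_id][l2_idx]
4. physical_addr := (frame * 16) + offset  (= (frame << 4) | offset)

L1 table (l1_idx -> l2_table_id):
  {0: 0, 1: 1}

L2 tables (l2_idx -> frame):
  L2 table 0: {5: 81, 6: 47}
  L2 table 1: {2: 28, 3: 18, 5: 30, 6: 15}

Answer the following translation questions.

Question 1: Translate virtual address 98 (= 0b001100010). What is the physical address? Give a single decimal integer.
vaddr = 98 = 0b001100010
Split: l1_idx=0, l2_idx=6, offset=2
L1[0] = 0
L2[0][6] = 47
paddr = 47 * 16 + 2 = 754

Answer: 754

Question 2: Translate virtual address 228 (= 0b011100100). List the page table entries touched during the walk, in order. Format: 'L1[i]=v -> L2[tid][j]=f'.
vaddr = 228 = 0b011100100
Split: l1_idx=1, l2_idx=6, offset=4

Answer: L1[1]=1 -> L2[1][6]=15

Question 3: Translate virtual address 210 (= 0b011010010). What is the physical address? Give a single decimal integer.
vaddr = 210 = 0b011010010
Split: l1_idx=1, l2_idx=5, offset=2
L1[1] = 1
L2[1][5] = 30
paddr = 30 * 16 + 2 = 482

Answer: 482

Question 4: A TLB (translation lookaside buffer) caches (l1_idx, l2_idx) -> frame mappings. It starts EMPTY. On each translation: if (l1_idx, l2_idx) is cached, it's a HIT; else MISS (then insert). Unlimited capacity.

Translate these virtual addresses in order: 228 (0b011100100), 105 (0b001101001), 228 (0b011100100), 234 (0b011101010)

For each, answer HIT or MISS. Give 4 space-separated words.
Answer: MISS MISS HIT HIT

Derivation:
vaddr=228: (1,6) not in TLB -> MISS, insert
vaddr=105: (0,6) not in TLB -> MISS, insert
vaddr=228: (1,6) in TLB -> HIT
vaddr=234: (1,6) in TLB -> HIT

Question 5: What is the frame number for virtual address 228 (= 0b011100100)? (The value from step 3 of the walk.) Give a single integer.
vaddr = 228: l1_idx=1, l2_idx=6
L1[1] = 1; L2[1][6] = 15

Answer: 15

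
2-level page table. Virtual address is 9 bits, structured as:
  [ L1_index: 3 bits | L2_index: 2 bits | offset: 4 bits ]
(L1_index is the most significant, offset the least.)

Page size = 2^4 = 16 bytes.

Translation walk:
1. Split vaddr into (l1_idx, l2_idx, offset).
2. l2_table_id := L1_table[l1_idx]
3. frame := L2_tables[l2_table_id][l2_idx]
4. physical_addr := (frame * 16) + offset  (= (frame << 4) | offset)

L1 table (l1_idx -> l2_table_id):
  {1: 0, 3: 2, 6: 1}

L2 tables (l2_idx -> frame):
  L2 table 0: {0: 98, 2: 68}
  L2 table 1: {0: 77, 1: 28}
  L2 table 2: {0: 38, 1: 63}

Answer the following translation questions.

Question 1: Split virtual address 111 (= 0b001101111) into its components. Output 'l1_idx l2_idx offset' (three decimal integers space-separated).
vaddr = 111 = 0b001101111
  top 3 bits -> l1_idx = 1
  next 2 bits -> l2_idx = 2
  bottom 4 bits -> offset = 15

Answer: 1 2 15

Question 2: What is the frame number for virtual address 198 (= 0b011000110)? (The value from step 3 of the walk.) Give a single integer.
vaddr = 198: l1_idx=3, l2_idx=0
L1[3] = 2; L2[2][0] = 38

Answer: 38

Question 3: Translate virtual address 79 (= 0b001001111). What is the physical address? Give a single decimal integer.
vaddr = 79 = 0b001001111
Split: l1_idx=1, l2_idx=0, offset=15
L1[1] = 0
L2[0][0] = 98
paddr = 98 * 16 + 15 = 1583

Answer: 1583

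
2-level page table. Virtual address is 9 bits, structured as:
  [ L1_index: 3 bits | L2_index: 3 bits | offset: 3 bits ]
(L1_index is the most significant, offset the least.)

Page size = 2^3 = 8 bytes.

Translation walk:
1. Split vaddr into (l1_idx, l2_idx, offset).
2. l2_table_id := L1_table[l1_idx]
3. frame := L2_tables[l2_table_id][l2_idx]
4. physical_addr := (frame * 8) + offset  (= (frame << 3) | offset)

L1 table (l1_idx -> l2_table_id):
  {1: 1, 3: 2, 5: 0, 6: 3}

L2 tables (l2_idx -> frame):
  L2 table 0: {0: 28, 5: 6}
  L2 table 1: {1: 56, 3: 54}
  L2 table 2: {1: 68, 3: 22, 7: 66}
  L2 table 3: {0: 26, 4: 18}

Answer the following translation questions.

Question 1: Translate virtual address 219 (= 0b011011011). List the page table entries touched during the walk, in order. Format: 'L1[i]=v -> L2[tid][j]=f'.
Answer: L1[3]=2 -> L2[2][3]=22

Derivation:
vaddr = 219 = 0b011011011
Split: l1_idx=3, l2_idx=3, offset=3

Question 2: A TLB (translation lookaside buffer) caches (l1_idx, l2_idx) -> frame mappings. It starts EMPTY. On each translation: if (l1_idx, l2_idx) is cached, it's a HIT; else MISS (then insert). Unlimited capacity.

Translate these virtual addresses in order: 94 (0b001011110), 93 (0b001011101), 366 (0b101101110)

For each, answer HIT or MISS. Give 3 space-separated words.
vaddr=94: (1,3) not in TLB -> MISS, insert
vaddr=93: (1,3) in TLB -> HIT
vaddr=366: (5,5) not in TLB -> MISS, insert

Answer: MISS HIT MISS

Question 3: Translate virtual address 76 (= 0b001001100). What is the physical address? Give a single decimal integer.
Answer: 452

Derivation:
vaddr = 76 = 0b001001100
Split: l1_idx=1, l2_idx=1, offset=4
L1[1] = 1
L2[1][1] = 56
paddr = 56 * 8 + 4 = 452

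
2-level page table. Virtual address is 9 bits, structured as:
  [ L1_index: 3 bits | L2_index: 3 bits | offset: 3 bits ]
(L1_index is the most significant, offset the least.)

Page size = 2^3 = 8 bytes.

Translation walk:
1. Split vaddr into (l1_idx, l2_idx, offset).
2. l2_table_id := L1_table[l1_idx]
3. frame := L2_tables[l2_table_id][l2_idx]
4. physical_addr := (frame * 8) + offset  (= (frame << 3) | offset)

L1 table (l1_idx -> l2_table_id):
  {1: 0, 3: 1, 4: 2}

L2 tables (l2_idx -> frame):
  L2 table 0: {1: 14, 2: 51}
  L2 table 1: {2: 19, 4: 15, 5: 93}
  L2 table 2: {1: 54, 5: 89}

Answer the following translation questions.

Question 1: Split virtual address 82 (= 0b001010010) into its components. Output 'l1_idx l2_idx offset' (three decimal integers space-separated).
Answer: 1 2 2

Derivation:
vaddr = 82 = 0b001010010
  top 3 bits -> l1_idx = 1
  next 3 bits -> l2_idx = 2
  bottom 3 bits -> offset = 2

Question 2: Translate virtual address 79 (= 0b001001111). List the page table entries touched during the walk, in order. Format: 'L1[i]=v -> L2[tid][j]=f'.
Answer: L1[1]=0 -> L2[0][1]=14

Derivation:
vaddr = 79 = 0b001001111
Split: l1_idx=1, l2_idx=1, offset=7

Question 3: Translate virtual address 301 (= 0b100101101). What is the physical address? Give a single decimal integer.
vaddr = 301 = 0b100101101
Split: l1_idx=4, l2_idx=5, offset=5
L1[4] = 2
L2[2][5] = 89
paddr = 89 * 8 + 5 = 717

Answer: 717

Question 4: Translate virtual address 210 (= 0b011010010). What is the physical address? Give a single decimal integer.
Answer: 154

Derivation:
vaddr = 210 = 0b011010010
Split: l1_idx=3, l2_idx=2, offset=2
L1[3] = 1
L2[1][2] = 19
paddr = 19 * 8 + 2 = 154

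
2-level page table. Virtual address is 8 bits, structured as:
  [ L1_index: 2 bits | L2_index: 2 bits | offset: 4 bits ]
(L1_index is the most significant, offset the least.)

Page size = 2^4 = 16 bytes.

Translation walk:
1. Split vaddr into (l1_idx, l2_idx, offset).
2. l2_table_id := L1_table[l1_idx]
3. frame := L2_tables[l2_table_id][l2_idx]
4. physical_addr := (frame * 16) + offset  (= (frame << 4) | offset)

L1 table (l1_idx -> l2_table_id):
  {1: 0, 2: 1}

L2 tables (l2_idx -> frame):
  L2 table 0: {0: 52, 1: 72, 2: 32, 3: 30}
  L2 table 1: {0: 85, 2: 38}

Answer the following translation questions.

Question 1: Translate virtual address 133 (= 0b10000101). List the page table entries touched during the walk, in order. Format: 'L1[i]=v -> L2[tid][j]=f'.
Answer: L1[2]=1 -> L2[1][0]=85

Derivation:
vaddr = 133 = 0b10000101
Split: l1_idx=2, l2_idx=0, offset=5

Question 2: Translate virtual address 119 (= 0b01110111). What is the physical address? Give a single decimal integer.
Answer: 487

Derivation:
vaddr = 119 = 0b01110111
Split: l1_idx=1, l2_idx=3, offset=7
L1[1] = 0
L2[0][3] = 30
paddr = 30 * 16 + 7 = 487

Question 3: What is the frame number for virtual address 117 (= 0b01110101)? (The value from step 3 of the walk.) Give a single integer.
vaddr = 117: l1_idx=1, l2_idx=3
L1[1] = 0; L2[0][3] = 30

Answer: 30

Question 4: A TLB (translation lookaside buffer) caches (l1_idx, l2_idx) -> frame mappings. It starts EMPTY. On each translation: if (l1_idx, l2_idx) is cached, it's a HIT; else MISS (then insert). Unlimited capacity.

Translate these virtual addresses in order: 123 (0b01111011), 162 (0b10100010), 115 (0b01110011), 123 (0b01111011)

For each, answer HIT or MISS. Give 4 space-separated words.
vaddr=123: (1,3) not in TLB -> MISS, insert
vaddr=162: (2,2) not in TLB -> MISS, insert
vaddr=115: (1,3) in TLB -> HIT
vaddr=123: (1,3) in TLB -> HIT

Answer: MISS MISS HIT HIT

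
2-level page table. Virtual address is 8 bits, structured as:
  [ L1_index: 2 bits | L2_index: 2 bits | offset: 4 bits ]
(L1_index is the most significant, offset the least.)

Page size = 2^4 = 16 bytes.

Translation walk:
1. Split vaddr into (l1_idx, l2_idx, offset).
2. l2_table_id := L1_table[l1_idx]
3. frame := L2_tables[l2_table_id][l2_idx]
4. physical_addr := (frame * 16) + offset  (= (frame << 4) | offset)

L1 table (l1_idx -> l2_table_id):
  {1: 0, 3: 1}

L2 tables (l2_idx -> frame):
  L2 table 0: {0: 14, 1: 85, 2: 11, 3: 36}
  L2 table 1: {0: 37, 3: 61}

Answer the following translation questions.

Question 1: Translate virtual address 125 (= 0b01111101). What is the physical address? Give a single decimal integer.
vaddr = 125 = 0b01111101
Split: l1_idx=1, l2_idx=3, offset=13
L1[1] = 0
L2[0][3] = 36
paddr = 36 * 16 + 13 = 589

Answer: 589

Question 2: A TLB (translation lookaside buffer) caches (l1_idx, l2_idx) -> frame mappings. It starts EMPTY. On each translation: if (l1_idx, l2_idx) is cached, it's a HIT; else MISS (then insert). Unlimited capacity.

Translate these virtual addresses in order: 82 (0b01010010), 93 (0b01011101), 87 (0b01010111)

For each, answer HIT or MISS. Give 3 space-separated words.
vaddr=82: (1,1) not in TLB -> MISS, insert
vaddr=93: (1,1) in TLB -> HIT
vaddr=87: (1,1) in TLB -> HIT

Answer: MISS HIT HIT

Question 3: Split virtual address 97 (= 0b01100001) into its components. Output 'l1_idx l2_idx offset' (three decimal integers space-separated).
Answer: 1 2 1

Derivation:
vaddr = 97 = 0b01100001
  top 2 bits -> l1_idx = 1
  next 2 bits -> l2_idx = 2
  bottom 4 bits -> offset = 1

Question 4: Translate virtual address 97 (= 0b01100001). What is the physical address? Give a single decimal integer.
vaddr = 97 = 0b01100001
Split: l1_idx=1, l2_idx=2, offset=1
L1[1] = 0
L2[0][2] = 11
paddr = 11 * 16 + 1 = 177

Answer: 177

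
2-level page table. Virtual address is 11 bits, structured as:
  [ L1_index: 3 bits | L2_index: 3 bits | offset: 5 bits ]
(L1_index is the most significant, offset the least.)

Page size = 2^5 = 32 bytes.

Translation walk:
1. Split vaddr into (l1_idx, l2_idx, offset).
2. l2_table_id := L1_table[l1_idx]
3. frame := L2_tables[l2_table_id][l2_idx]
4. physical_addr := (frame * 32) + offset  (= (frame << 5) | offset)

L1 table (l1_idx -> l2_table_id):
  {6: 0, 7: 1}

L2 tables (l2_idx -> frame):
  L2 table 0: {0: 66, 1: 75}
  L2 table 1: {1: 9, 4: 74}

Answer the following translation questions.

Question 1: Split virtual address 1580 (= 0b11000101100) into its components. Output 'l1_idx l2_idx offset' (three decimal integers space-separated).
Answer: 6 1 12

Derivation:
vaddr = 1580 = 0b11000101100
  top 3 bits -> l1_idx = 6
  next 3 bits -> l2_idx = 1
  bottom 5 bits -> offset = 12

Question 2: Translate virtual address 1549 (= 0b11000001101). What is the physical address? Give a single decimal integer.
vaddr = 1549 = 0b11000001101
Split: l1_idx=6, l2_idx=0, offset=13
L1[6] = 0
L2[0][0] = 66
paddr = 66 * 32 + 13 = 2125

Answer: 2125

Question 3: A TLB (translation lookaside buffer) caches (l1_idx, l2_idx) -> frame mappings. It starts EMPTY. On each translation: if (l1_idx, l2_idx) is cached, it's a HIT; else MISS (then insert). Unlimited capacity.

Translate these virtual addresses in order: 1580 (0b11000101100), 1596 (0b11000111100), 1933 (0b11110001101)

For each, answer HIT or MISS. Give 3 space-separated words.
Answer: MISS HIT MISS

Derivation:
vaddr=1580: (6,1) not in TLB -> MISS, insert
vaddr=1596: (6,1) in TLB -> HIT
vaddr=1933: (7,4) not in TLB -> MISS, insert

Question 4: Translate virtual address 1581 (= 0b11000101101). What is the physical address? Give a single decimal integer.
Answer: 2413

Derivation:
vaddr = 1581 = 0b11000101101
Split: l1_idx=6, l2_idx=1, offset=13
L1[6] = 0
L2[0][1] = 75
paddr = 75 * 32 + 13 = 2413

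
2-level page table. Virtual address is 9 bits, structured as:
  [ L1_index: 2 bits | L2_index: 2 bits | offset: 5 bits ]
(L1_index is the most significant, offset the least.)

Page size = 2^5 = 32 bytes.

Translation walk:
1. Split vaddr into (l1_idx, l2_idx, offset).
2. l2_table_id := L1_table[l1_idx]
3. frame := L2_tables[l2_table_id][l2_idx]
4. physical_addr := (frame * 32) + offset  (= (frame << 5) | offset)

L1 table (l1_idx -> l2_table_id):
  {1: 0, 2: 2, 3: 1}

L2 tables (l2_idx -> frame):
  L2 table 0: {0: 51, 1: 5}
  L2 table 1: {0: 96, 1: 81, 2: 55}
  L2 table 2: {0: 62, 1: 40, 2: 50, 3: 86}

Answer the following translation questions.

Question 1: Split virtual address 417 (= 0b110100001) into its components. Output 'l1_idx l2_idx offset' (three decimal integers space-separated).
vaddr = 417 = 0b110100001
  top 2 bits -> l1_idx = 3
  next 2 bits -> l2_idx = 1
  bottom 5 bits -> offset = 1

Answer: 3 1 1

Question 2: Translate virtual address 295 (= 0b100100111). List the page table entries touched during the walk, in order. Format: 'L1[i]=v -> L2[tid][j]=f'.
vaddr = 295 = 0b100100111
Split: l1_idx=2, l2_idx=1, offset=7

Answer: L1[2]=2 -> L2[2][1]=40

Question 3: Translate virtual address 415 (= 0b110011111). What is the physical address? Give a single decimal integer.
Answer: 3103

Derivation:
vaddr = 415 = 0b110011111
Split: l1_idx=3, l2_idx=0, offset=31
L1[3] = 1
L2[1][0] = 96
paddr = 96 * 32 + 31 = 3103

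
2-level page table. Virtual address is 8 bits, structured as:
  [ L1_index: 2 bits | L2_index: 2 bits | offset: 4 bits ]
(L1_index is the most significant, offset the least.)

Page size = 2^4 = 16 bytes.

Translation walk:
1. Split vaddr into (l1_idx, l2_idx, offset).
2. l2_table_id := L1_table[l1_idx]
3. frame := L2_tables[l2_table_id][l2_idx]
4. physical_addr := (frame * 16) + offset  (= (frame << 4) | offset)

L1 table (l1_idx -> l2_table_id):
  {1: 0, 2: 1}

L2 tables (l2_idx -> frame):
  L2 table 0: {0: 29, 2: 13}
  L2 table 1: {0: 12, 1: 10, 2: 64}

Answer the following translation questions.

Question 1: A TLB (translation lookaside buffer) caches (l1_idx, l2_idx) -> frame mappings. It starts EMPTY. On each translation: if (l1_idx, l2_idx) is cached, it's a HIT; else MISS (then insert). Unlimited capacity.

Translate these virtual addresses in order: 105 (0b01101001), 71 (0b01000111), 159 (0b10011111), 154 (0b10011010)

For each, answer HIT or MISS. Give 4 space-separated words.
Answer: MISS MISS MISS HIT

Derivation:
vaddr=105: (1,2) not in TLB -> MISS, insert
vaddr=71: (1,0) not in TLB -> MISS, insert
vaddr=159: (2,1) not in TLB -> MISS, insert
vaddr=154: (2,1) in TLB -> HIT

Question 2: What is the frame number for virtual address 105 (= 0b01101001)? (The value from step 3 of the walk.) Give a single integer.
Answer: 13

Derivation:
vaddr = 105: l1_idx=1, l2_idx=2
L1[1] = 0; L2[0][2] = 13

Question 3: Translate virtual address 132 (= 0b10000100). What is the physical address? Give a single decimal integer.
vaddr = 132 = 0b10000100
Split: l1_idx=2, l2_idx=0, offset=4
L1[2] = 1
L2[1][0] = 12
paddr = 12 * 16 + 4 = 196

Answer: 196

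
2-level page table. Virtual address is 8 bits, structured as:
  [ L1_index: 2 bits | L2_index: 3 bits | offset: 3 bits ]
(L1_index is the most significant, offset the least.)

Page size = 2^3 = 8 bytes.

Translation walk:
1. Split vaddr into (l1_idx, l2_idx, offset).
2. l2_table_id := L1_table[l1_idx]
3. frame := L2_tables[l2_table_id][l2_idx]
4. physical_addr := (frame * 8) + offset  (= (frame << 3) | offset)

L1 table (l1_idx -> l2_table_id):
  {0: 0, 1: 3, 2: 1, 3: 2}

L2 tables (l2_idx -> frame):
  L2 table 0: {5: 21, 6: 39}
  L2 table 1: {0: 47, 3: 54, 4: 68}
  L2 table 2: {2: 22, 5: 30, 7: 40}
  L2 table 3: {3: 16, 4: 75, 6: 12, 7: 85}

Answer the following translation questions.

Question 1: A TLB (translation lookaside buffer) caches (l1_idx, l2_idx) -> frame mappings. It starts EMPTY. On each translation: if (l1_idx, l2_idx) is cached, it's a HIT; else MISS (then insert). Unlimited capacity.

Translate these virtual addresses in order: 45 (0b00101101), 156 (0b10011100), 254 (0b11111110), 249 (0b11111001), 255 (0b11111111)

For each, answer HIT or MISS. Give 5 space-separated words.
vaddr=45: (0,5) not in TLB -> MISS, insert
vaddr=156: (2,3) not in TLB -> MISS, insert
vaddr=254: (3,7) not in TLB -> MISS, insert
vaddr=249: (3,7) in TLB -> HIT
vaddr=255: (3,7) in TLB -> HIT

Answer: MISS MISS MISS HIT HIT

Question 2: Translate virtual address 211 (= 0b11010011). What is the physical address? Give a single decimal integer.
Answer: 179

Derivation:
vaddr = 211 = 0b11010011
Split: l1_idx=3, l2_idx=2, offset=3
L1[3] = 2
L2[2][2] = 22
paddr = 22 * 8 + 3 = 179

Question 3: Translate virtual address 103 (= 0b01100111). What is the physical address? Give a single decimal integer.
vaddr = 103 = 0b01100111
Split: l1_idx=1, l2_idx=4, offset=7
L1[1] = 3
L2[3][4] = 75
paddr = 75 * 8 + 7 = 607

Answer: 607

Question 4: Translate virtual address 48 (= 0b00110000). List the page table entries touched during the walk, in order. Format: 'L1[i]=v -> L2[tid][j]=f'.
vaddr = 48 = 0b00110000
Split: l1_idx=0, l2_idx=6, offset=0

Answer: L1[0]=0 -> L2[0][6]=39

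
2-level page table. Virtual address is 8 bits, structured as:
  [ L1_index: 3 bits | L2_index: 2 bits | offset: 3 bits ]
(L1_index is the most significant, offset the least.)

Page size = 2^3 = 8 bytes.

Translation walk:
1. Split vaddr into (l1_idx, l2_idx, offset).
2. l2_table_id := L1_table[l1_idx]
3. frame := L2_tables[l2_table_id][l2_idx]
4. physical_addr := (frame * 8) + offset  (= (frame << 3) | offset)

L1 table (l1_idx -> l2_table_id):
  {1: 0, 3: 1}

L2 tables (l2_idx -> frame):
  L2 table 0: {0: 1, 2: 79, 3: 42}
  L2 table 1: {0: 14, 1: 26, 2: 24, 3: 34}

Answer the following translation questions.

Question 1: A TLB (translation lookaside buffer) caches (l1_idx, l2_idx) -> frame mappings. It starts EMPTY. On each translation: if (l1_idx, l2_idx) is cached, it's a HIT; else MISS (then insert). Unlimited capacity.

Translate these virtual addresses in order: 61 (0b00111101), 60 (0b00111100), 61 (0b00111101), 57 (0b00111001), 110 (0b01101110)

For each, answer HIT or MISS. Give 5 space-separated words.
vaddr=61: (1,3) not in TLB -> MISS, insert
vaddr=60: (1,3) in TLB -> HIT
vaddr=61: (1,3) in TLB -> HIT
vaddr=57: (1,3) in TLB -> HIT
vaddr=110: (3,1) not in TLB -> MISS, insert

Answer: MISS HIT HIT HIT MISS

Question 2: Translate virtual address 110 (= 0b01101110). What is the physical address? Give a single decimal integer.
vaddr = 110 = 0b01101110
Split: l1_idx=3, l2_idx=1, offset=6
L1[3] = 1
L2[1][1] = 26
paddr = 26 * 8 + 6 = 214

Answer: 214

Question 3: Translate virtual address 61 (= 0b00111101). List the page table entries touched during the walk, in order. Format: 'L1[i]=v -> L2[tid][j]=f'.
Answer: L1[1]=0 -> L2[0][3]=42

Derivation:
vaddr = 61 = 0b00111101
Split: l1_idx=1, l2_idx=3, offset=5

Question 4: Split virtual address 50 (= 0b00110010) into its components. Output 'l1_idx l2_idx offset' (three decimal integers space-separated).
Answer: 1 2 2

Derivation:
vaddr = 50 = 0b00110010
  top 3 bits -> l1_idx = 1
  next 2 bits -> l2_idx = 2
  bottom 3 bits -> offset = 2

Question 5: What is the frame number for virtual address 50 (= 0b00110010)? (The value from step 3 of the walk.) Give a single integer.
vaddr = 50: l1_idx=1, l2_idx=2
L1[1] = 0; L2[0][2] = 79

Answer: 79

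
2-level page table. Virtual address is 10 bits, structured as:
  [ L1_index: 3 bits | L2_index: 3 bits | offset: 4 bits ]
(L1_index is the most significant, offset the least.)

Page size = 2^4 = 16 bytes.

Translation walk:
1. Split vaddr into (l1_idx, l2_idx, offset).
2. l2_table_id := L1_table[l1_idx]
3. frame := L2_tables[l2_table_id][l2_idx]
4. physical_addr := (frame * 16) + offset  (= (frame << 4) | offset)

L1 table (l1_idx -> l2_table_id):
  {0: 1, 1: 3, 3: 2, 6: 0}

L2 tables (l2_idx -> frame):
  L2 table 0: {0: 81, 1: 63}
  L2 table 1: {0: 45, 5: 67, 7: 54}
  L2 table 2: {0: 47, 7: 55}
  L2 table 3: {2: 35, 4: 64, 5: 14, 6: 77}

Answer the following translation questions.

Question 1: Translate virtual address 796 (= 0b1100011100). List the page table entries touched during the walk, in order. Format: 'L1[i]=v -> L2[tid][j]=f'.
Answer: L1[6]=0 -> L2[0][1]=63

Derivation:
vaddr = 796 = 0b1100011100
Split: l1_idx=6, l2_idx=1, offset=12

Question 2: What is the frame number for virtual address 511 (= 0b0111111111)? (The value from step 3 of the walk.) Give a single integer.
Answer: 55

Derivation:
vaddr = 511: l1_idx=3, l2_idx=7
L1[3] = 2; L2[2][7] = 55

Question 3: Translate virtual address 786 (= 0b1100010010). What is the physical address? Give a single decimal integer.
vaddr = 786 = 0b1100010010
Split: l1_idx=6, l2_idx=1, offset=2
L1[6] = 0
L2[0][1] = 63
paddr = 63 * 16 + 2 = 1010

Answer: 1010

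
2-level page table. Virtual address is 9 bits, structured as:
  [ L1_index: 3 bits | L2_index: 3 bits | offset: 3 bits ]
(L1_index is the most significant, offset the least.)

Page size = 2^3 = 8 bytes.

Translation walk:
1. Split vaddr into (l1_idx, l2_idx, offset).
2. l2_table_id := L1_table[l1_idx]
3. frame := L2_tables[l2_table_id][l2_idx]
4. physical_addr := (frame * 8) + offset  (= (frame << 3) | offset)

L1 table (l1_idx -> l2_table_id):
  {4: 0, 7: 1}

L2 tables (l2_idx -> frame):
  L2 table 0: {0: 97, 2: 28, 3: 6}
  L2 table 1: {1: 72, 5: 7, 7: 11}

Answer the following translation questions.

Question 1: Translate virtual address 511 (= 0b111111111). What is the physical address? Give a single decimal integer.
vaddr = 511 = 0b111111111
Split: l1_idx=7, l2_idx=7, offset=7
L1[7] = 1
L2[1][7] = 11
paddr = 11 * 8 + 7 = 95

Answer: 95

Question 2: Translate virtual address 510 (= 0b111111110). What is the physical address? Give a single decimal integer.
vaddr = 510 = 0b111111110
Split: l1_idx=7, l2_idx=7, offset=6
L1[7] = 1
L2[1][7] = 11
paddr = 11 * 8 + 6 = 94

Answer: 94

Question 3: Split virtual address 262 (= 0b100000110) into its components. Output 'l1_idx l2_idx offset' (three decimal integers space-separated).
vaddr = 262 = 0b100000110
  top 3 bits -> l1_idx = 4
  next 3 bits -> l2_idx = 0
  bottom 3 bits -> offset = 6

Answer: 4 0 6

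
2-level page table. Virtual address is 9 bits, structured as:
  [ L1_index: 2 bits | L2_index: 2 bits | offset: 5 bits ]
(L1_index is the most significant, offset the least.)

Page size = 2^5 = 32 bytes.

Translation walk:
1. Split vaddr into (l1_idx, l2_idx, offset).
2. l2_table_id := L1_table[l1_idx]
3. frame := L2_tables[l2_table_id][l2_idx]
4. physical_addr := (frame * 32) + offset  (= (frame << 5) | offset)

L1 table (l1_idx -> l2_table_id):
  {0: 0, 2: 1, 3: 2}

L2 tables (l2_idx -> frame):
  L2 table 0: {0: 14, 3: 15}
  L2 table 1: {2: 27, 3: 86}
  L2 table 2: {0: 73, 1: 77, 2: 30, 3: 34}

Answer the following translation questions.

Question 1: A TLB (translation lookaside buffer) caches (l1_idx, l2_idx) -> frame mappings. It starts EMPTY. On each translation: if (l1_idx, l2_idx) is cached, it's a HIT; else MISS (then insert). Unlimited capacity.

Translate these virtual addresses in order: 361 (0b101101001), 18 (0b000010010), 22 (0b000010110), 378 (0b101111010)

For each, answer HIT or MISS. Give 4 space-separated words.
Answer: MISS MISS HIT HIT

Derivation:
vaddr=361: (2,3) not in TLB -> MISS, insert
vaddr=18: (0,0) not in TLB -> MISS, insert
vaddr=22: (0,0) in TLB -> HIT
vaddr=378: (2,3) in TLB -> HIT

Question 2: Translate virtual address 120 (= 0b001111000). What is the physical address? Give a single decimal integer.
vaddr = 120 = 0b001111000
Split: l1_idx=0, l2_idx=3, offset=24
L1[0] = 0
L2[0][3] = 15
paddr = 15 * 32 + 24 = 504

Answer: 504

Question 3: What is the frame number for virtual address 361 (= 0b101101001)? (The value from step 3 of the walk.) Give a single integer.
Answer: 86

Derivation:
vaddr = 361: l1_idx=2, l2_idx=3
L1[2] = 1; L2[1][3] = 86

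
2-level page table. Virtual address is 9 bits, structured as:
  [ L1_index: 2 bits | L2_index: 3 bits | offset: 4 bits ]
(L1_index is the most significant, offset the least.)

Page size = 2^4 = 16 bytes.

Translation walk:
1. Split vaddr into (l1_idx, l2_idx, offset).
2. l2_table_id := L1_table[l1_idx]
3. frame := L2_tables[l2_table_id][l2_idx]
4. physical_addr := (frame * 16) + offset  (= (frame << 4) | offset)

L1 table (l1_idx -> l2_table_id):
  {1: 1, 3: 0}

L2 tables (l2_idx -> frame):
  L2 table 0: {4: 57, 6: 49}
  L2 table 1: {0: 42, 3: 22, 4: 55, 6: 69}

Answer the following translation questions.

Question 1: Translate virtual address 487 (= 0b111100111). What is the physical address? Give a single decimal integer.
Answer: 791

Derivation:
vaddr = 487 = 0b111100111
Split: l1_idx=3, l2_idx=6, offset=7
L1[3] = 0
L2[0][6] = 49
paddr = 49 * 16 + 7 = 791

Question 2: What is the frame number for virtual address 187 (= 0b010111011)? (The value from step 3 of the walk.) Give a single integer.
Answer: 22

Derivation:
vaddr = 187: l1_idx=1, l2_idx=3
L1[1] = 1; L2[1][3] = 22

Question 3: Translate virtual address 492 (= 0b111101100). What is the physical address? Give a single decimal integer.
vaddr = 492 = 0b111101100
Split: l1_idx=3, l2_idx=6, offset=12
L1[3] = 0
L2[0][6] = 49
paddr = 49 * 16 + 12 = 796

Answer: 796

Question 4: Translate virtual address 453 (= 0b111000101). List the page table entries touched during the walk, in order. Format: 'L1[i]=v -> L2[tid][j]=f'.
Answer: L1[3]=0 -> L2[0][4]=57

Derivation:
vaddr = 453 = 0b111000101
Split: l1_idx=3, l2_idx=4, offset=5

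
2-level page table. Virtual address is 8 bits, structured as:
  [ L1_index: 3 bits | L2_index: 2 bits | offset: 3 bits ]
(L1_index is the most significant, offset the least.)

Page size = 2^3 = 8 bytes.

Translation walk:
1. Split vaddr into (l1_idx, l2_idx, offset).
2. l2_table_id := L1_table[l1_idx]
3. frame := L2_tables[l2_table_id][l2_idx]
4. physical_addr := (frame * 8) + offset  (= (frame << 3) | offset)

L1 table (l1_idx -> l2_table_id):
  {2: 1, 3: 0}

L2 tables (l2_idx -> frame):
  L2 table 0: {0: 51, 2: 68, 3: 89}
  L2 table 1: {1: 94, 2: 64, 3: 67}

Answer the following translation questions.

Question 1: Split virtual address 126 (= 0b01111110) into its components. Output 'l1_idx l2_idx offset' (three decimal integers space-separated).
vaddr = 126 = 0b01111110
  top 3 bits -> l1_idx = 3
  next 2 bits -> l2_idx = 3
  bottom 3 bits -> offset = 6

Answer: 3 3 6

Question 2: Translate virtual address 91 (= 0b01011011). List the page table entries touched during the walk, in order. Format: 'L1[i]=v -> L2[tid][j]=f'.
Answer: L1[2]=1 -> L2[1][3]=67

Derivation:
vaddr = 91 = 0b01011011
Split: l1_idx=2, l2_idx=3, offset=3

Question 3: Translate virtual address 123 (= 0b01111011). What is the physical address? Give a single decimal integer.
Answer: 715

Derivation:
vaddr = 123 = 0b01111011
Split: l1_idx=3, l2_idx=3, offset=3
L1[3] = 0
L2[0][3] = 89
paddr = 89 * 8 + 3 = 715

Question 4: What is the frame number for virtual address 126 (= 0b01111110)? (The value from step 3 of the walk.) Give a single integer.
vaddr = 126: l1_idx=3, l2_idx=3
L1[3] = 0; L2[0][3] = 89

Answer: 89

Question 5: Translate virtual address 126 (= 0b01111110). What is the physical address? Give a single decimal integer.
Answer: 718

Derivation:
vaddr = 126 = 0b01111110
Split: l1_idx=3, l2_idx=3, offset=6
L1[3] = 0
L2[0][3] = 89
paddr = 89 * 8 + 6 = 718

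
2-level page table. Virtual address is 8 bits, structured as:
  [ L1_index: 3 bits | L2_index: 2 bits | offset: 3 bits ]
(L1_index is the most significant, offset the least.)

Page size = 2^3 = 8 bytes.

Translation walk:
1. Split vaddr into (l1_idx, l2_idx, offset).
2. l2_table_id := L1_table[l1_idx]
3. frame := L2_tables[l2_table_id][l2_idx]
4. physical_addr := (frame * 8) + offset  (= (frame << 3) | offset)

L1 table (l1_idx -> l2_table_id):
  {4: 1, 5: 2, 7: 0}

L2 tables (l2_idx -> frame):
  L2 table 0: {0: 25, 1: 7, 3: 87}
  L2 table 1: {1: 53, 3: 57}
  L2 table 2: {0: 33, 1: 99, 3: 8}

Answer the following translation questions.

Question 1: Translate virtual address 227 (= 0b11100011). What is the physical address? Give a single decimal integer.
Answer: 203

Derivation:
vaddr = 227 = 0b11100011
Split: l1_idx=7, l2_idx=0, offset=3
L1[7] = 0
L2[0][0] = 25
paddr = 25 * 8 + 3 = 203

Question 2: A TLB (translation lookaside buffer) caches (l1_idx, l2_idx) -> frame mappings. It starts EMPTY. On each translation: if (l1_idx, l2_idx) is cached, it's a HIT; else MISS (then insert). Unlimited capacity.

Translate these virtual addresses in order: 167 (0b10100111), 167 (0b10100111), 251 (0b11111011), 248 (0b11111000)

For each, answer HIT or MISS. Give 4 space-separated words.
Answer: MISS HIT MISS HIT

Derivation:
vaddr=167: (5,0) not in TLB -> MISS, insert
vaddr=167: (5,0) in TLB -> HIT
vaddr=251: (7,3) not in TLB -> MISS, insert
vaddr=248: (7,3) in TLB -> HIT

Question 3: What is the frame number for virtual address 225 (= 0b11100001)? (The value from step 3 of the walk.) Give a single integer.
Answer: 25

Derivation:
vaddr = 225: l1_idx=7, l2_idx=0
L1[7] = 0; L2[0][0] = 25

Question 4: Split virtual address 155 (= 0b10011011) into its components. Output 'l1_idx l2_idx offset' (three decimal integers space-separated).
Answer: 4 3 3

Derivation:
vaddr = 155 = 0b10011011
  top 3 bits -> l1_idx = 4
  next 2 bits -> l2_idx = 3
  bottom 3 bits -> offset = 3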